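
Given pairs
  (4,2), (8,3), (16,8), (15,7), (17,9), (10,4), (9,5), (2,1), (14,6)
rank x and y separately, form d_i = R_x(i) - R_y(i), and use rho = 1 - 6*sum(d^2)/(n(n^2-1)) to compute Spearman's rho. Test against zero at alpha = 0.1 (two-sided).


Step 1: Rank x and y separately (midranks; no ties here).
rank(x): 4->2, 8->3, 16->8, 15->7, 17->9, 10->5, 9->4, 2->1, 14->6
rank(y): 2->2, 3->3, 8->8, 7->7, 9->9, 4->4, 5->5, 1->1, 6->6
Step 2: d_i = R_x(i) - R_y(i); compute d_i^2.
  (2-2)^2=0, (3-3)^2=0, (8-8)^2=0, (7-7)^2=0, (9-9)^2=0, (5-4)^2=1, (4-5)^2=1, (1-1)^2=0, (6-6)^2=0
sum(d^2) = 2.
Step 3: rho = 1 - 6*2 / (9*(9^2 - 1)) = 1 - 12/720 = 0.983333.
Step 4: Under H0, t = rho * sqrt((n-2)/(1-rho^2)) = 14.3096 ~ t(7).
Step 5: Two-sided p-value from the t-distribution with 7 df = 0.000002.
Step 6: alpha = 0.1. reject H0.

rho = 0.9833, p = 0.000002, reject H0 at alpha = 0.1.


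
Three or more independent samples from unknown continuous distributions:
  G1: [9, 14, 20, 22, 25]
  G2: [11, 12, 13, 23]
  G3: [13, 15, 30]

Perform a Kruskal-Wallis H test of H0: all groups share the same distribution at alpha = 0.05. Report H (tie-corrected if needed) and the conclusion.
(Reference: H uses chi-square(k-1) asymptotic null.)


Step 1: Combine all N = 12 observations and assign midranks.
sorted (value, group, rank): (9,G1,1), (11,G2,2), (12,G2,3), (13,G2,4.5), (13,G3,4.5), (14,G1,6), (15,G3,7), (20,G1,8), (22,G1,9), (23,G2,10), (25,G1,11), (30,G3,12)
Step 2: Sum ranks within each group.
R_1 = 35 (n_1 = 5)
R_2 = 19.5 (n_2 = 4)
R_3 = 23.5 (n_3 = 3)
Step 3: H = 12/(N(N+1)) * sum(R_i^2/n_i) - 3(N+1)
     = 12/(12*13) * (35^2/5 + 19.5^2/4 + 23.5^2/3) - 3*13
     = 0.076923 * 524.146 - 39
     = 1.318910.
Step 4: Ties present; correction factor C = 1 - 6/(12^3 - 12) = 0.996503. Corrected H = 1.318910 / 0.996503 = 1.323538.
Step 5: Under H0, H ~ chi^2(2); p-value = 0.515938.
Step 6: alpha = 0.05. fail to reject H0.

H = 1.3235, df = 2, p = 0.515938, fail to reject H0.


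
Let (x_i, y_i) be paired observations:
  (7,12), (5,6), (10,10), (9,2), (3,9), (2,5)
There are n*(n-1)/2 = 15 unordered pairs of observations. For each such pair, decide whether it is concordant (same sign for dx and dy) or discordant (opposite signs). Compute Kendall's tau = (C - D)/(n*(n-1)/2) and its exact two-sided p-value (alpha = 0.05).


Step 1: Enumerate the 15 unordered pairs (i,j) with i<j and classify each by sign(x_j-x_i) * sign(y_j-y_i).
  (1,2):dx=-2,dy=-6->C; (1,3):dx=+3,dy=-2->D; (1,4):dx=+2,dy=-10->D; (1,5):dx=-4,dy=-3->C
  (1,6):dx=-5,dy=-7->C; (2,3):dx=+5,dy=+4->C; (2,4):dx=+4,dy=-4->D; (2,5):dx=-2,dy=+3->D
  (2,6):dx=-3,dy=-1->C; (3,4):dx=-1,dy=-8->C; (3,5):dx=-7,dy=-1->C; (3,6):dx=-8,dy=-5->C
  (4,5):dx=-6,dy=+7->D; (4,6):dx=-7,dy=+3->D; (5,6):dx=-1,dy=-4->C
Step 2: C = 9, D = 6, total pairs = 15.
Step 3: tau = (C - D)/(n(n-1)/2) = (9 - 6)/15 = 0.200000.
Step 4: Exact two-sided p-value (enumerate n! = 720 permutations of y under H0): p = 0.719444.
Step 5: alpha = 0.05. fail to reject H0.

tau_b = 0.2000 (C=9, D=6), p = 0.719444, fail to reject H0.


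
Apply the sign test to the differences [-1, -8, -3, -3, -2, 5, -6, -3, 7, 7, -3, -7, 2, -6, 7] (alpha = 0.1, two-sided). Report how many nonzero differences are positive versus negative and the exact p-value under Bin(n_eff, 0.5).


Step 1: Discard zero differences. Original n = 15; n_eff = number of nonzero differences = 15.
Nonzero differences (with sign): -1, -8, -3, -3, -2, +5, -6, -3, +7, +7, -3, -7, +2, -6, +7
Step 2: Count signs: positive = 5, negative = 10.
Step 3: Under H0: P(positive) = 0.5, so the number of positives S ~ Bin(15, 0.5).
Step 4: Two-sided exact p-value = sum of Bin(15,0.5) probabilities at or below the observed probability = 0.301758.
Step 5: alpha = 0.1. fail to reject H0.

n_eff = 15, pos = 5, neg = 10, p = 0.301758, fail to reject H0.


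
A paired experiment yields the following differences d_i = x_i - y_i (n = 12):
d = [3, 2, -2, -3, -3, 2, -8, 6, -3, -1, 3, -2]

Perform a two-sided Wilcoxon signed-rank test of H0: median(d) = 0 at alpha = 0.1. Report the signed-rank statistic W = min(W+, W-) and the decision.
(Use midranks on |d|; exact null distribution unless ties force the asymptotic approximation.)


Step 1: Drop any zero differences (none here) and take |d_i|.
|d| = [3, 2, 2, 3, 3, 2, 8, 6, 3, 1, 3, 2]
Step 2: Midrank |d_i| (ties get averaged ranks).
ranks: |3|->8, |2|->3.5, |2|->3.5, |3|->8, |3|->8, |2|->3.5, |8|->12, |6|->11, |3|->8, |1|->1, |3|->8, |2|->3.5
Step 3: Attach original signs; sum ranks with positive sign and with negative sign.
W+ = 8 + 3.5 + 3.5 + 11 + 8 = 34
W- = 3.5 + 8 + 8 + 12 + 8 + 1 + 3.5 = 44
(Check: W+ + W- = 78 should equal n(n+1)/2 = 78.)
Step 4: Test statistic W = min(W+, W-) = 34.
Step 5: Ties in |d|, so use the tie-corrected normal approximation.
        E[W] = n(n+1)/4 = 12*13/4 = 39.
        Tie groups: |d|=2 (t=4), |d|=3 (t=5); sum(t^3 - t) = 180.
        Var[W] = n(n+1)(2n+1)/24 - sum(t^3-t)/48 = 3900/24 - 180/48 = 158.75.
        z = (W - E[W]) / sqrt(Var[W]) = (34 - 39) / 12.5996 = -0.3968.
        Two-sided p = 2*Phi(z) = 0.691487.
Step 6: alpha = 0.1. fail to reject H0.

W+ = 34, W- = 44, W = min = 34, p = 0.691487, fail to reject H0.


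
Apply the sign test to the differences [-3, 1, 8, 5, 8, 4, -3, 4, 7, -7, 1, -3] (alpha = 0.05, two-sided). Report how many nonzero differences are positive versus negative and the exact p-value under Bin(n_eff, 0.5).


Step 1: Discard zero differences. Original n = 12; n_eff = number of nonzero differences = 12.
Nonzero differences (with sign): -3, +1, +8, +5, +8, +4, -3, +4, +7, -7, +1, -3
Step 2: Count signs: positive = 8, negative = 4.
Step 3: Under H0: P(positive) = 0.5, so the number of positives S ~ Bin(12, 0.5).
Step 4: Two-sided exact p-value = sum of Bin(12,0.5) probabilities at or below the observed probability = 0.387695.
Step 5: alpha = 0.05. fail to reject H0.

n_eff = 12, pos = 8, neg = 4, p = 0.387695, fail to reject H0.


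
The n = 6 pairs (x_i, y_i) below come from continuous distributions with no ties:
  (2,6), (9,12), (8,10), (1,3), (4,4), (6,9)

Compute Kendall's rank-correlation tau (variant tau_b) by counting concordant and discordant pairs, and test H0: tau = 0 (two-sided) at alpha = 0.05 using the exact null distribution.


Step 1: Enumerate the 15 unordered pairs (i,j) with i<j and classify each by sign(x_j-x_i) * sign(y_j-y_i).
  (1,2):dx=+7,dy=+6->C; (1,3):dx=+6,dy=+4->C; (1,4):dx=-1,dy=-3->C; (1,5):dx=+2,dy=-2->D
  (1,6):dx=+4,dy=+3->C; (2,3):dx=-1,dy=-2->C; (2,4):dx=-8,dy=-9->C; (2,5):dx=-5,dy=-8->C
  (2,6):dx=-3,dy=-3->C; (3,4):dx=-7,dy=-7->C; (3,5):dx=-4,dy=-6->C; (3,6):dx=-2,dy=-1->C
  (4,5):dx=+3,dy=+1->C; (4,6):dx=+5,dy=+6->C; (5,6):dx=+2,dy=+5->C
Step 2: C = 14, D = 1, total pairs = 15.
Step 3: tau = (C - D)/(n(n-1)/2) = (14 - 1)/15 = 0.866667.
Step 4: Exact two-sided p-value (enumerate n! = 720 permutations of y under H0): p = 0.016667.
Step 5: alpha = 0.05. reject H0.

tau_b = 0.8667 (C=14, D=1), p = 0.016667, reject H0.


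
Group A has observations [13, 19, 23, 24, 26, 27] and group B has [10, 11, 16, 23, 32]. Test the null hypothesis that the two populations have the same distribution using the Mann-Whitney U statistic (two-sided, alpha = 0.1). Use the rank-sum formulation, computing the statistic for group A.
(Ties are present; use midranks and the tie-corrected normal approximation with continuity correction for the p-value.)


Step 1: Combine and sort all 11 observations; assign midranks.
sorted (value, group): (10,Y), (11,Y), (13,X), (16,Y), (19,X), (23,X), (23,Y), (24,X), (26,X), (27,X), (32,Y)
ranks: 10->1, 11->2, 13->3, 16->4, 19->5, 23->6.5, 23->6.5, 24->8, 26->9, 27->10, 32->11
Step 2: Rank sum for X: R1 = 3 + 5 + 6.5 + 8 + 9 + 10 = 41.5.
Step 3: U_X = R1 - n1(n1+1)/2 = 41.5 - 6*7/2 = 41.5 - 21 = 20.5.
       U_Y = n1*n2 - U_X = 30 - 20.5 = 9.5.
Step 4: Ties are present, so use the tie-corrected normal approximation (with continuity correction) for the p-value.
Step 5: p-value = 0.360216; compare to alpha = 0.1. fail to reject H0.

U_X = 20.5, p = 0.360216, fail to reject H0 at alpha = 0.1.


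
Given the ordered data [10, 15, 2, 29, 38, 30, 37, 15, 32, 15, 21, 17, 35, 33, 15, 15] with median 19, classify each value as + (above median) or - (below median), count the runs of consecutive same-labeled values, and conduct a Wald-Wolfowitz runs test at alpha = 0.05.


Step 1: Compute median = 19; label A = above, B = below.
Labels in order: BBBAAAABABABAABB  (n_A = 8, n_B = 8)
Step 2: Count runs R = 9.
Step 3: Under H0 (random ordering), E[R] = 2*n_A*n_B/(n_A+n_B) + 1 = 2*8*8/16 + 1 = 9.0000.
        Var[R] = 2*n_A*n_B*(2*n_A*n_B - n_A - n_B) / ((n_A+n_B)^2 * (n_A+n_B-1)) = 14336/3840 = 3.7333.
        SD[R] = 1.9322.
Step 4: R = E[R], so z = 0 with no continuity correction.
Step 5: Two-sided p-value via normal approximation = 2*(1 - Phi(|z|)) = 1.000000.
Step 6: alpha = 0.05. fail to reject H0.

R = 9, z = 0.0000, p = 1.000000, fail to reject H0.


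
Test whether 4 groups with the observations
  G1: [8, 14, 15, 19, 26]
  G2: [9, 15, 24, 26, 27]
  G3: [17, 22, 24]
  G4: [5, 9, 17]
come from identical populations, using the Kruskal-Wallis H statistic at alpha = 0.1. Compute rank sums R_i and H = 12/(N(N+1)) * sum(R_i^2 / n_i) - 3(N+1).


Step 1: Combine all N = 16 observations and assign midranks.
sorted (value, group, rank): (5,G4,1), (8,G1,2), (9,G2,3.5), (9,G4,3.5), (14,G1,5), (15,G1,6.5), (15,G2,6.5), (17,G3,8.5), (17,G4,8.5), (19,G1,10), (22,G3,11), (24,G2,12.5), (24,G3,12.5), (26,G1,14.5), (26,G2,14.5), (27,G2,16)
Step 2: Sum ranks within each group.
R_1 = 38 (n_1 = 5)
R_2 = 53 (n_2 = 5)
R_3 = 32 (n_3 = 3)
R_4 = 13 (n_4 = 3)
Step 3: H = 12/(N(N+1)) * sum(R_i^2/n_i) - 3(N+1)
     = 12/(16*17) * (38^2/5 + 53^2/5 + 32^2/3 + 13^2/3) - 3*17
     = 0.044118 * 1248.27 - 51
     = 4.070588.
Step 4: Ties present; correction factor C = 1 - 30/(16^3 - 16) = 0.992647. Corrected H = 4.070588 / 0.992647 = 4.100741.
Step 5: Under H0, H ~ chi^2(3); p-value = 0.250789.
Step 6: alpha = 0.1. fail to reject H0.

H = 4.1007, df = 3, p = 0.250789, fail to reject H0.


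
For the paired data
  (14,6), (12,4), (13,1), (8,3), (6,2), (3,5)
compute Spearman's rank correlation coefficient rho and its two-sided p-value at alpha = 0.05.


Step 1: Rank x and y separately (midranks; no ties here).
rank(x): 14->6, 12->4, 13->5, 8->3, 6->2, 3->1
rank(y): 6->6, 4->4, 1->1, 3->3, 2->2, 5->5
Step 2: d_i = R_x(i) - R_y(i); compute d_i^2.
  (6-6)^2=0, (4-4)^2=0, (5-1)^2=16, (3-3)^2=0, (2-2)^2=0, (1-5)^2=16
sum(d^2) = 32.
Step 3: rho = 1 - 6*32 / (6*(6^2 - 1)) = 1 - 192/210 = 0.085714.
Step 4: Under H0, t = rho * sqrt((n-2)/(1-rho^2)) = 0.1721 ~ t(4).
Step 5: Two-sided p-value from the t-distribution with 4 df = 0.871743.
Step 6: alpha = 0.05. fail to reject H0.

rho = 0.0857, p = 0.871743, fail to reject H0 at alpha = 0.05.


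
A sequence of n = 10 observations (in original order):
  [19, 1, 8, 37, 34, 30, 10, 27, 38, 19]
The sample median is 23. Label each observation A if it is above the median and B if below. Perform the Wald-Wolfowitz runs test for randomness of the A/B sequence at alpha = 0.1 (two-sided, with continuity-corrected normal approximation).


Step 1: Compute median = 23; label A = above, B = below.
Labels in order: BBBAAABAAB  (n_A = 5, n_B = 5)
Step 2: Count runs R = 5.
Step 3: Under H0 (random ordering), E[R] = 2*n_A*n_B/(n_A+n_B) + 1 = 2*5*5/10 + 1 = 6.0000.
        Var[R] = 2*n_A*n_B*(2*n_A*n_B - n_A - n_B) / ((n_A+n_B)^2 * (n_A+n_B-1)) = 2000/900 = 2.2222.
        SD[R] = 1.4907.
Step 4: Continuity-corrected z = (R + 0.5 - E[R]) / SD[R] = (5 + 0.5 - 6.0000) / 1.4907 = -0.3354.
Step 5: Two-sided p-value via normal approximation = 2*(1 - Phi(|z|)) = 0.737316.
Step 6: alpha = 0.1. fail to reject H0.

R = 5, z = -0.3354, p = 0.737316, fail to reject H0.


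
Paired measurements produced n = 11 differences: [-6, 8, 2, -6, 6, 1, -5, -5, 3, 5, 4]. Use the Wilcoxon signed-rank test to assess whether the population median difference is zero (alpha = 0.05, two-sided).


Step 1: Drop any zero differences (none here) and take |d_i|.
|d| = [6, 8, 2, 6, 6, 1, 5, 5, 3, 5, 4]
Step 2: Midrank |d_i| (ties get averaged ranks).
ranks: |6|->9, |8|->11, |2|->2, |6|->9, |6|->9, |1|->1, |5|->6, |5|->6, |3|->3, |5|->6, |4|->4
Step 3: Attach original signs; sum ranks with positive sign and with negative sign.
W+ = 11 + 2 + 9 + 1 + 3 + 6 + 4 = 36
W- = 9 + 9 + 6 + 6 = 30
(Check: W+ + W- = 66 should equal n(n+1)/2 = 66.)
Step 4: Test statistic W = min(W+, W-) = 30.
Step 5: Ties in |d|, so use the tie-corrected normal approximation.
        E[W] = n(n+1)/4 = 11*12/4 = 33.
        Tie groups: |d|=5 (t=3), |d|=6 (t=3); sum(t^3 - t) = 48.
        Var[W] = n(n+1)(2n+1)/24 - sum(t^3-t)/48 = 3036/24 - 48/48 = 125.5.
        z = (W - E[W]) / sqrt(Var[W]) = (30 - 33) / 11.2027 = -0.2678.
        Two-sided p = 2*Phi(z) = 0.788859.
Step 6: alpha = 0.05. fail to reject H0.

W+ = 36, W- = 30, W = min = 30, p = 0.788859, fail to reject H0.


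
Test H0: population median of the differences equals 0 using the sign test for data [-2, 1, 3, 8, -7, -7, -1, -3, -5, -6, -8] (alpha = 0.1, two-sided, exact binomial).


Step 1: Discard zero differences. Original n = 11; n_eff = number of nonzero differences = 11.
Nonzero differences (with sign): -2, +1, +3, +8, -7, -7, -1, -3, -5, -6, -8
Step 2: Count signs: positive = 3, negative = 8.
Step 3: Under H0: P(positive) = 0.5, so the number of positives S ~ Bin(11, 0.5).
Step 4: Two-sided exact p-value = sum of Bin(11,0.5) probabilities at or below the observed probability = 0.226562.
Step 5: alpha = 0.1. fail to reject H0.

n_eff = 11, pos = 3, neg = 8, p = 0.226562, fail to reject H0.


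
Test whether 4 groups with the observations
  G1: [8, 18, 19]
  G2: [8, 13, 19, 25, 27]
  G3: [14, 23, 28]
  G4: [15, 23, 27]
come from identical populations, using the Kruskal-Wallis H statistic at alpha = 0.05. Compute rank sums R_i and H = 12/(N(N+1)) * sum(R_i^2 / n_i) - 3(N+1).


Step 1: Combine all N = 14 observations and assign midranks.
sorted (value, group, rank): (8,G1,1.5), (8,G2,1.5), (13,G2,3), (14,G3,4), (15,G4,5), (18,G1,6), (19,G1,7.5), (19,G2,7.5), (23,G3,9.5), (23,G4,9.5), (25,G2,11), (27,G2,12.5), (27,G4,12.5), (28,G3,14)
Step 2: Sum ranks within each group.
R_1 = 15 (n_1 = 3)
R_2 = 35.5 (n_2 = 5)
R_3 = 27.5 (n_3 = 3)
R_4 = 27 (n_4 = 3)
Step 3: H = 12/(N(N+1)) * sum(R_i^2/n_i) - 3(N+1)
     = 12/(14*15) * (15^2/3 + 35.5^2/5 + 27.5^2/3 + 27^2/3) - 3*15
     = 0.057143 * 822.133 - 45
     = 1.979048.
Step 4: Ties present; correction factor C = 1 - 24/(14^3 - 14) = 0.991209. Corrected H = 1.979048 / 0.991209 = 1.996600.
Step 5: Under H0, H ~ chi^2(3); p-value = 0.573113.
Step 6: alpha = 0.05. fail to reject H0.

H = 1.9966, df = 3, p = 0.573113, fail to reject H0.


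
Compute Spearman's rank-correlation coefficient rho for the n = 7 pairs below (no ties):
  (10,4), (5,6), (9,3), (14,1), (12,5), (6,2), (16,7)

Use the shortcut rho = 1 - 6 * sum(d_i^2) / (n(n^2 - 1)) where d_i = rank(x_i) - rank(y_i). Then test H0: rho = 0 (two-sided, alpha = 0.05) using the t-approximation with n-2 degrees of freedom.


Step 1: Rank x and y separately (midranks; no ties here).
rank(x): 10->4, 5->1, 9->3, 14->6, 12->5, 6->2, 16->7
rank(y): 4->4, 6->6, 3->3, 1->1, 5->5, 2->2, 7->7
Step 2: d_i = R_x(i) - R_y(i); compute d_i^2.
  (4-4)^2=0, (1-6)^2=25, (3-3)^2=0, (6-1)^2=25, (5-5)^2=0, (2-2)^2=0, (7-7)^2=0
sum(d^2) = 50.
Step 3: rho = 1 - 6*50 / (7*(7^2 - 1)) = 1 - 300/336 = 0.107143.
Step 4: Under H0, t = rho * sqrt((n-2)/(1-rho^2)) = 0.2410 ~ t(5).
Step 5: Two-sided p-value from the t-distribution with 5 df = 0.819151.
Step 6: alpha = 0.05. fail to reject H0.

rho = 0.1071, p = 0.819151, fail to reject H0 at alpha = 0.05.


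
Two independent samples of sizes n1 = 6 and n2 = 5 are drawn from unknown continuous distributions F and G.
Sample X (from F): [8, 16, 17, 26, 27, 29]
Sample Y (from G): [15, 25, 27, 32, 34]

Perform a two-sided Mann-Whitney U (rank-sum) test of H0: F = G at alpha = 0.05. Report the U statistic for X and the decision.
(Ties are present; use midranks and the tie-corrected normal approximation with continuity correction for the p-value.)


Step 1: Combine and sort all 11 observations; assign midranks.
sorted (value, group): (8,X), (15,Y), (16,X), (17,X), (25,Y), (26,X), (27,X), (27,Y), (29,X), (32,Y), (34,Y)
ranks: 8->1, 15->2, 16->3, 17->4, 25->5, 26->6, 27->7.5, 27->7.5, 29->9, 32->10, 34->11
Step 2: Rank sum for X: R1 = 1 + 3 + 4 + 6 + 7.5 + 9 = 30.5.
Step 3: U_X = R1 - n1(n1+1)/2 = 30.5 - 6*7/2 = 30.5 - 21 = 9.5.
       U_Y = n1*n2 - U_X = 30 - 9.5 = 20.5.
Step 4: Ties are present, so use the tie-corrected normal approximation (with continuity correction) for the p-value.
Step 5: p-value = 0.360216; compare to alpha = 0.05. fail to reject H0.

U_X = 9.5, p = 0.360216, fail to reject H0 at alpha = 0.05.


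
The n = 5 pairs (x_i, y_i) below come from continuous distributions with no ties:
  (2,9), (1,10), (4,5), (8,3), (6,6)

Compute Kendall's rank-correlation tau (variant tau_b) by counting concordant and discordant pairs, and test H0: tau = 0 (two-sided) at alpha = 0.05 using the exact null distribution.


Step 1: Enumerate the 10 unordered pairs (i,j) with i<j and classify each by sign(x_j-x_i) * sign(y_j-y_i).
  (1,2):dx=-1,dy=+1->D; (1,3):dx=+2,dy=-4->D; (1,4):dx=+6,dy=-6->D; (1,5):dx=+4,dy=-3->D
  (2,3):dx=+3,dy=-5->D; (2,4):dx=+7,dy=-7->D; (2,5):dx=+5,dy=-4->D; (3,4):dx=+4,dy=-2->D
  (3,5):dx=+2,dy=+1->C; (4,5):dx=-2,dy=+3->D
Step 2: C = 1, D = 9, total pairs = 10.
Step 3: tau = (C - D)/(n(n-1)/2) = (1 - 9)/10 = -0.800000.
Step 4: Exact two-sided p-value (enumerate n! = 120 permutations of y under H0): p = 0.083333.
Step 5: alpha = 0.05. fail to reject H0.

tau_b = -0.8000 (C=1, D=9), p = 0.083333, fail to reject H0.


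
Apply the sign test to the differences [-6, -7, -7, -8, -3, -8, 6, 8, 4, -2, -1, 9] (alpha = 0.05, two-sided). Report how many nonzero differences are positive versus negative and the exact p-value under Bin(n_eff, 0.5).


Step 1: Discard zero differences. Original n = 12; n_eff = number of nonzero differences = 12.
Nonzero differences (with sign): -6, -7, -7, -8, -3, -8, +6, +8, +4, -2, -1, +9
Step 2: Count signs: positive = 4, negative = 8.
Step 3: Under H0: P(positive) = 0.5, so the number of positives S ~ Bin(12, 0.5).
Step 4: Two-sided exact p-value = sum of Bin(12,0.5) probabilities at or below the observed probability = 0.387695.
Step 5: alpha = 0.05. fail to reject H0.

n_eff = 12, pos = 4, neg = 8, p = 0.387695, fail to reject H0.


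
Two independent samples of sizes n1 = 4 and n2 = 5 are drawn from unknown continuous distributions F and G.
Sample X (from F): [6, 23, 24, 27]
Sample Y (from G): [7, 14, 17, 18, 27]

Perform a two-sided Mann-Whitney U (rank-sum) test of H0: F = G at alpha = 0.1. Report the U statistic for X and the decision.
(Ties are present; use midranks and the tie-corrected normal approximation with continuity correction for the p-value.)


Step 1: Combine and sort all 9 observations; assign midranks.
sorted (value, group): (6,X), (7,Y), (14,Y), (17,Y), (18,Y), (23,X), (24,X), (27,X), (27,Y)
ranks: 6->1, 7->2, 14->3, 17->4, 18->5, 23->6, 24->7, 27->8.5, 27->8.5
Step 2: Rank sum for X: R1 = 1 + 6 + 7 + 8.5 = 22.5.
Step 3: U_X = R1 - n1(n1+1)/2 = 22.5 - 4*5/2 = 22.5 - 10 = 12.5.
       U_Y = n1*n2 - U_X = 20 - 12.5 = 7.5.
Step 4: Ties are present, so use the tie-corrected normal approximation (with continuity correction) for the p-value.
Step 5: p-value = 0.622753; compare to alpha = 0.1. fail to reject H0.

U_X = 12.5, p = 0.622753, fail to reject H0 at alpha = 0.1.


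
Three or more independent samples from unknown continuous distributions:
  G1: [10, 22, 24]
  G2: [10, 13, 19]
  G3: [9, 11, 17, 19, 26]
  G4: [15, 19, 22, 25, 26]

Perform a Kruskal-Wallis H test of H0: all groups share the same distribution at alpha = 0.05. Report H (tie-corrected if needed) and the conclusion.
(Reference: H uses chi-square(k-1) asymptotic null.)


Step 1: Combine all N = 16 observations and assign midranks.
sorted (value, group, rank): (9,G3,1), (10,G1,2.5), (10,G2,2.5), (11,G3,4), (13,G2,5), (15,G4,6), (17,G3,7), (19,G2,9), (19,G3,9), (19,G4,9), (22,G1,11.5), (22,G4,11.5), (24,G1,13), (25,G4,14), (26,G3,15.5), (26,G4,15.5)
Step 2: Sum ranks within each group.
R_1 = 27 (n_1 = 3)
R_2 = 16.5 (n_2 = 3)
R_3 = 36.5 (n_3 = 5)
R_4 = 56 (n_4 = 5)
Step 3: H = 12/(N(N+1)) * sum(R_i^2/n_i) - 3(N+1)
     = 12/(16*17) * (27^2/3 + 16.5^2/3 + 36.5^2/5 + 56^2/5) - 3*17
     = 0.044118 * 1227.4 - 51
     = 3.150000.
Step 4: Ties present; correction factor C = 1 - 42/(16^3 - 16) = 0.989706. Corrected H = 3.150000 / 0.989706 = 3.182764.
Step 5: Under H0, H ~ chi^2(3); p-value = 0.364296.
Step 6: alpha = 0.05. fail to reject H0.

H = 3.1828, df = 3, p = 0.364296, fail to reject H0.


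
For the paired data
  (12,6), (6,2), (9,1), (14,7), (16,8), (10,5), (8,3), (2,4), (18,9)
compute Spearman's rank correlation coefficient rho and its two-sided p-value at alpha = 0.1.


Step 1: Rank x and y separately (midranks; no ties here).
rank(x): 12->6, 6->2, 9->4, 14->7, 16->8, 10->5, 8->3, 2->1, 18->9
rank(y): 6->6, 2->2, 1->1, 7->7, 8->8, 5->5, 3->3, 4->4, 9->9
Step 2: d_i = R_x(i) - R_y(i); compute d_i^2.
  (6-6)^2=0, (2-2)^2=0, (4-1)^2=9, (7-7)^2=0, (8-8)^2=0, (5-5)^2=0, (3-3)^2=0, (1-4)^2=9, (9-9)^2=0
sum(d^2) = 18.
Step 3: rho = 1 - 6*18 / (9*(9^2 - 1)) = 1 - 108/720 = 0.850000.
Step 4: Under H0, t = rho * sqrt((n-2)/(1-rho^2)) = 4.2691 ~ t(7).
Step 5: Two-sided p-value from the t-distribution with 7 df = 0.003705.
Step 6: alpha = 0.1. reject H0.

rho = 0.8500, p = 0.003705, reject H0 at alpha = 0.1.


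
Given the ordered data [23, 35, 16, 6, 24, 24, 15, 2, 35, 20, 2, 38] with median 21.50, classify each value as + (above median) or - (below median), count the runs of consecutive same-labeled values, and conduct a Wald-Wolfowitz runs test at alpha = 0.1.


Step 1: Compute median = 21.50; label A = above, B = below.
Labels in order: AABBAABBABBA  (n_A = 6, n_B = 6)
Step 2: Count runs R = 7.
Step 3: Under H0 (random ordering), E[R] = 2*n_A*n_B/(n_A+n_B) + 1 = 2*6*6/12 + 1 = 7.0000.
        Var[R] = 2*n_A*n_B*(2*n_A*n_B - n_A - n_B) / ((n_A+n_B)^2 * (n_A+n_B-1)) = 4320/1584 = 2.7273.
        SD[R] = 1.6514.
Step 4: R = E[R], so z = 0 with no continuity correction.
Step 5: Two-sided p-value via normal approximation = 2*(1 - Phi(|z|)) = 1.000000.
Step 6: alpha = 0.1. fail to reject H0.

R = 7, z = 0.0000, p = 1.000000, fail to reject H0.


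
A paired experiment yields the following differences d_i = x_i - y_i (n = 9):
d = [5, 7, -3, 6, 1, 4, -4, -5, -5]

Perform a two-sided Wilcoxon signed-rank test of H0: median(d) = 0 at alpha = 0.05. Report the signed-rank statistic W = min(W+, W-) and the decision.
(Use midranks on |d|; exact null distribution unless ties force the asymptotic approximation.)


Step 1: Drop any zero differences (none here) and take |d_i|.
|d| = [5, 7, 3, 6, 1, 4, 4, 5, 5]
Step 2: Midrank |d_i| (ties get averaged ranks).
ranks: |5|->6, |7|->9, |3|->2, |6|->8, |1|->1, |4|->3.5, |4|->3.5, |5|->6, |5|->6
Step 3: Attach original signs; sum ranks with positive sign and with negative sign.
W+ = 6 + 9 + 8 + 1 + 3.5 = 27.5
W- = 2 + 3.5 + 6 + 6 = 17.5
(Check: W+ + W- = 45 should equal n(n+1)/2 = 45.)
Step 4: Test statistic W = min(W+, W-) = 17.5.
Step 5: Ties in |d|, so use the tie-corrected normal approximation.
        E[W] = n(n+1)/4 = 9*10/4 = 22.5.
        Tie groups: |d|=4 (t=2), |d|=5 (t=3); sum(t^3 - t) = 30.
        Var[W] = n(n+1)(2n+1)/24 - sum(t^3-t)/48 = 1710/24 - 30/48 = 70.625.
        z = (W - E[W]) / sqrt(Var[W]) = (17.5 - 22.5) / 8.4039 = -0.5950.
        Two-sided p = 2*Phi(z) = 0.551867.
Step 6: alpha = 0.05. fail to reject H0.

W+ = 27.5, W- = 17.5, W = min = 17.5, p = 0.551867, fail to reject H0.


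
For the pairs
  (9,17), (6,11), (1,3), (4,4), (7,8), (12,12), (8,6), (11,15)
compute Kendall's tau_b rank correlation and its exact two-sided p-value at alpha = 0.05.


Step 1: Enumerate the 28 unordered pairs (i,j) with i<j and classify each by sign(x_j-x_i) * sign(y_j-y_i).
  (1,2):dx=-3,dy=-6->C; (1,3):dx=-8,dy=-14->C; (1,4):dx=-5,dy=-13->C; (1,5):dx=-2,dy=-9->C
  (1,6):dx=+3,dy=-5->D; (1,7):dx=-1,dy=-11->C; (1,8):dx=+2,dy=-2->D; (2,3):dx=-5,dy=-8->C
  (2,4):dx=-2,dy=-7->C; (2,5):dx=+1,dy=-3->D; (2,6):dx=+6,dy=+1->C; (2,7):dx=+2,dy=-5->D
  (2,8):dx=+5,dy=+4->C; (3,4):dx=+3,dy=+1->C; (3,5):dx=+6,dy=+5->C; (3,6):dx=+11,dy=+9->C
  (3,7):dx=+7,dy=+3->C; (3,8):dx=+10,dy=+12->C; (4,5):dx=+3,dy=+4->C; (4,6):dx=+8,dy=+8->C
  (4,7):dx=+4,dy=+2->C; (4,8):dx=+7,dy=+11->C; (5,6):dx=+5,dy=+4->C; (5,7):dx=+1,dy=-2->D
  (5,8):dx=+4,dy=+7->C; (6,7):dx=-4,dy=-6->C; (6,8):dx=-1,dy=+3->D; (7,8):dx=+3,dy=+9->C
Step 2: C = 22, D = 6, total pairs = 28.
Step 3: tau = (C - D)/(n(n-1)/2) = (22 - 6)/28 = 0.571429.
Step 4: Exact two-sided p-value (enumerate n! = 40320 permutations of y under H0): p = 0.061012.
Step 5: alpha = 0.05. fail to reject H0.

tau_b = 0.5714 (C=22, D=6), p = 0.061012, fail to reject H0.


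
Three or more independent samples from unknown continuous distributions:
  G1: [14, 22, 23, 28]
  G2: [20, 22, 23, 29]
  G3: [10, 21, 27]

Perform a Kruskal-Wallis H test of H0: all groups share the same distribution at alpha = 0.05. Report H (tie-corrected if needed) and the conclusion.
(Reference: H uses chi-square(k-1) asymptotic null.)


Step 1: Combine all N = 11 observations and assign midranks.
sorted (value, group, rank): (10,G3,1), (14,G1,2), (20,G2,3), (21,G3,4), (22,G1,5.5), (22,G2,5.5), (23,G1,7.5), (23,G2,7.5), (27,G3,9), (28,G1,10), (29,G2,11)
Step 2: Sum ranks within each group.
R_1 = 25 (n_1 = 4)
R_2 = 27 (n_2 = 4)
R_3 = 14 (n_3 = 3)
Step 3: H = 12/(N(N+1)) * sum(R_i^2/n_i) - 3(N+1)
     = 12/(11*12) * (25^2/4 + 27^2/4 + 14^2/3) - 3*12
     = 0.090909 * 403.833 - 36
     = 0.712121.
Step 4: Ties present; correction factor C = 1 - 12/(11^3 - 11) = 0.990909. Corrected H = 0.712121 / 0.990909 = 0.718654.
Step 5: Under H0, H ~ chi^2(2); p-value = 0.698146.
Step 6: alpha = 0.05. fail to reject H0.

H = 0.7187, df = 2, p = 0.698146, fail to reject H0.


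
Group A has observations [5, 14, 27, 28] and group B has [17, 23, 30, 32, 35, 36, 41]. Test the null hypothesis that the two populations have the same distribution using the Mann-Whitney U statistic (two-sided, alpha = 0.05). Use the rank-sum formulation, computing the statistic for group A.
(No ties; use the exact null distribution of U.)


Step 1: Combine and sort all 11 observations; assign midranks.
sorted (value, group): (5,X), (14,X), (17,Y), (23,Y), (27,X), (28,X), (30,Y), (32,Y), (35,Y), (36,Y), (41,Y)
ranks: 5->1, 14->2, 17->3, 23->4, 27->5, 28->6, 30->7, 32->8, 35->9, 36->10, 41->11
Step 2: Rank sum for X: R1 = 1 + 2 + 5 + 6 = 14.
Step 3: U_X = R1 - n1(n1+1)/2 = 14 - 4*5/2 = 14 - 10 = 4.
       U_Y = n1*n2 - U_X = 28 - 4 = 24.
Step 4: No ties, so the exact null distribution of U (based on enumerating the C(11,4) = 330 equally likely rank assignments) gives the two-sided p-value.
Step 5: p-value = 0.072727; compare to alpha = 0.05. fail to reject H0.

U_X = 4, p = 0.072727, fail to reject H0 at alpha = 0.05.


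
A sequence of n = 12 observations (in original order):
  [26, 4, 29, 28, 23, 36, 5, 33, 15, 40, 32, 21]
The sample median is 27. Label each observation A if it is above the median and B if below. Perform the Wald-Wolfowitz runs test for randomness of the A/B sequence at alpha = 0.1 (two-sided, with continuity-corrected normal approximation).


Step 1: Compute median = 27; label A = above, B = below.
Labels in order: BBAABABABAAB  (n_A = 6, n_B = 6)
Step 2: Count runs R = 9.
Step 3: Under H0 (random ordering), E[R] = 2*n_A*n_B/(n_A+n_B) + 1 = 2*6*6/12 + 1 = 7.0000.
        Var[R] = 2*n_A*n_B*(2*n_A*n_B - n_A - n_B) / ((n_A+n_B)^2 * (n_A+n_B-1)) = 4320/1584 = 2.7273.
        SD[R] = 1.6514.
Step 4: Continuity-corrected z = (R - 0.5 - E[R]) / SD[R] = (9 - 0.5 - 7.0000) / 1.6514 = 0.9083.
Step 5: Two-sided p-value via normal approximation = 2*(1 - Phi(|z|)) = 0.363722.
Step 6: alpha = 0.1. fail to reject H0.

R = 9, z = 0.9083, p = 0.363722, fail to reject H0.


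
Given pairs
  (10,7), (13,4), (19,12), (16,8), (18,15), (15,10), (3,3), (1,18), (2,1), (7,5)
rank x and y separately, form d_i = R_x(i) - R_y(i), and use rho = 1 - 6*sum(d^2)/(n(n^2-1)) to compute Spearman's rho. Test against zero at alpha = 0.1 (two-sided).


Step 1: Rank x and y separately (midranks; no ties here).
rank(x): 10->5, 13->6, 19->10, 16->8, 18->9, 15->7, 3->3, 1->1, 2->2, 7->4
rank(y): 7->5, 4->3, 12->8, 8->6, 15->9, 10->7, 3->2, 18->10, 1->1, 5->4
Step 2: d_i = R_x(i) - R_y(i); compute d_i^2.
  (5-5)^2=0, (6-3)^2=9, (10-8)^2=4, (8-6)^2=4, (9-9)^2=0, (7-7)^2=0, (3-2)^2=1, (1-10)^2=81, (2-1)^2=1, (4-4)^2=0
sum(d^2) = 100.
Step 3: rho = 1 - 6*100 / (10*(10^2 - 1)) = 1 - 600/990 = 0.393939.
Step 4: Under H0, t = rho * sqrt((n-2)/(1-rho^2)) = 1.2123 ~ t(8).
Step 5: Two-sided p-value from the t-distribution with 8 df = 0.259998.
Step 6: alpha = 0.1. fail to reject H0.

rho = 0.3939, p = 0.259998, fail to reject H0 at alpha = 0.1.


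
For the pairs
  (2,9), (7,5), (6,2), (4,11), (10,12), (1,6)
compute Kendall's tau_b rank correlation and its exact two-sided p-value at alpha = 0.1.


Step 1: Enumerate the 15 unordered pairs (i,j) with i<j and classify each by sign(x_j-x_i) * sign(y_j-y_i).
  (1,2):dx=+5,dy=-4->D; (1,3):dx=+4,dy=-7->D; (1,4):dx=+2,dy=+2->C; (1,5):dx=+8,dy=+3->C
  (1,6):dx=-1,dy=-3->C; (2,3):dx=-1,dy=-3->C; (2,4):dx=-3,dy=+6->D; (2,5):dx=+3,dy=+7->C
  (2,6):dx=-6,dy=+1->D; (3,4):dx=-2,dy=+9->D; (3,5):dx=+4,dy=+10->C; (3,6):dx=-5,dy=+4->D
  (4,5):dx=+6,dy=+1->C; (4,6):dx=-3,dy=-5->C; (5,6):dx=-9,dy=-6->C
Step 2: C = 9, D = 6, total pairs = 15.
Step 3: tau = (C - D)/(n(n-1)/2) = (9 - 6)/15 = 0.200000.
Step 4: Exact two-sided p-value (enumerate n! = 720 permutations of y under H0): p = 0.719444.
Step 5: alpha = 0.1. fail to reject H0.

tau_b = 0.2000 (C=9, D=6), p = 0.719444, fail to reject H0.


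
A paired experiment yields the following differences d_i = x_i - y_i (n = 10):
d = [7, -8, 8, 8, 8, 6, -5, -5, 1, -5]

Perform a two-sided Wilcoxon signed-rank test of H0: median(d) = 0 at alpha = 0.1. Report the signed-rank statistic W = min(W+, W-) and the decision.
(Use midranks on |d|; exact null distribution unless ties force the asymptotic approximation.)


Step 1: Drop any zero differences (none here) and take |d_i|.
|d| = [7, 8, 8, 8, 8, 6, 5, 5, 1, 5]
Step 2: Midrank |d_i| (ties get averaged ranks).
ranks: |7|->6, |8|->8.5, |8|->8.5, |8|->8.5, |8|->8.5, |6|->5, |5|->3, |5|->3, |1|->1, |5|->3
Step 3: Attach original signs; sum ranks with positive sign and with negative sign.
W+ = 6 + 8.5 + 8.5 + 8.5 + 5 + 1 = 37.5
W- = 8.5 + 3 + 3 + 3 = 17.5
(Check: W+ + W- = 55 should equal n(n+1)/2 = 55.)
Step 4: Test statistic W = min(W+, W-) = 17.5.
Step 5: Ties in |d|, so use the tie-corrected normal approximation.
        E[W] = n(n+1)/4 = 10*11/4 = 27.5.
        Tie groups: |d|=5 (t=3), |d|=8 (t=4); sum(t^3 - t) = 84.
        Var[W] = n(n+1)(2n+1)/24 - sum(t^3-t)/48 = 2310/24 - 84/48 = 94.5.
        z = (W - E[W]) / sqrt(Var[W]) = (17.5 - 27.5) / 9.7211 = -1.0287.
        Two-sided p = 2*Phi(z) = 0.303626.
Step 6: alpha = 0.1. fail to reject H0.

W+ = 37.5, W- = 17.5, W = min = 17.5, p = 0.303626, fail to reject H0.


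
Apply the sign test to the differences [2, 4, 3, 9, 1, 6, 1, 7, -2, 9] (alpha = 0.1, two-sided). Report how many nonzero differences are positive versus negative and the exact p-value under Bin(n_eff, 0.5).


Step 1: Discard zero differences. Original n = 10; n_eff = number of nonzero differences = 10.
Nonzero differences (with sign): +2, +4, +3, +9, +1, +6, +1, +7, -2, +9
Step 2: Count signs: positive = 9, negative = 1.
Step 3: Under H0: P(positive) = 0.5, so the number of positives S ~ Bin(10, 0.5).
Step 4: Two-sided exact p-value = sum of Bin(10,0.5) probabilities at or below the observed probability = 0.021484.
Step 5: alpha = 0.1. reject H0.

n_eff = 10, pos = 9, neg = 1, p = 0.021484, reject H0.


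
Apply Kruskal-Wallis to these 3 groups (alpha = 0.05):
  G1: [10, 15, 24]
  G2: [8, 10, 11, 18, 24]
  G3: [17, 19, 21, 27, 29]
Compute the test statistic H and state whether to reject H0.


Step 1: Combine all N = 13 observations and assign midranks.
sorted (value, group, rank): (8,G2,1), (10,G1,2.5), (10,G2,2.5), (11,G2,4), (15,G1,5), (17,G3,6), (18,G2,7), (19,G3,8), (21,G3,9), (24,G1,10.5), (24,G2,10.5), (27,G3,12), (29,G3,13)
Step 2: Sum ranks within each group.
R_1 = 18 (n_1 = 3)
R_2 = 25 (n_2 = 5)
R_3 = 48 (n_3 = 5)
Step 3: H = 12/(N(N+1)) * sum(R_i^2/n_i) - 3(N+1)
     = 12/(13*14) * (18^2/3 + 25^2/5 + 48^2/5) - 3*14
     = 0.065934 * 693.8 - 42
     = 3.745055.
Step 4: Ties present; correction factor C = 1 - 12/(13^3 - 13) = 0.994505. Corrected H = 3.745055 / 0.994505 = 3.765746.
Step 5: Under H0, H ~ chi^2(2); p-value = 0.152152.
Step 6: alpha = 0.05. fail to reject H0.

H = 3.7657, df = 2, p = 0.152152, fail to reject H0.


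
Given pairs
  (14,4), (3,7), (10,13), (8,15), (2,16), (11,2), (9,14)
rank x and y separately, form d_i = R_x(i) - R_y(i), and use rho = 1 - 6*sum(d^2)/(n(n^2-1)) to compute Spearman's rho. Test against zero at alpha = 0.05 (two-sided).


Step 1: Rank x and y separately (midranks; no ties here).
rank(x): 14->7, 3->2, 10->5, 8->3, 2->1, 11->6, 9->4
rank(y): 4->2, 7->3, 13->4, 15->6, 16->7, 2->1, 14->5
Step 2: d_i = R_x(i) - R_y(i); compute d_i^2.
  (7-2)^2=25, (2-3)^2=1, (5-4)^2=1, (3-6)^2=9, (1-7)^2=36, (6-1)^2=25, (4-5)^2=1
sum(d^2) = 98.
Step 3: rho = 1 - 6*98 / (7*(7^2 - 1)) = 1 - 588/336 = -0.750000.
Step 4: Under H0, t = rho * sqrt((n-2)/(1-rho^2)) = -2.5355 ~ t(5).
Step 5: Two-sided p-value from the t-distribution with 5 df = 0.052181.
Step 6: alpha = 0.05. fail to reject H0.

rho = -0.7500, p = 0.052181, fail to reject H0 at alpha = 0.05.


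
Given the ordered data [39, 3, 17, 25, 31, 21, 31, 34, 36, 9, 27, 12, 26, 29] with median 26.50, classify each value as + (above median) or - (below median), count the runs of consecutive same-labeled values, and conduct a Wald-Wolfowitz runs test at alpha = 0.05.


Step 1: Compute median = 26.50; label A = above, B = below.
Labels in order: ABBBABAAABABBA  (n_A = 7, n_B = 7)
Step 2: Count runs R = 9.
Step 3: Under H0 (random ordering), E[R] = 2*n_A*n_B/(n_A+n_B) + 1 = 2*7*7/14 + 1 = 8.0000.
        Var[R] = 2*n_A*n_B*(2*n_A*n_B - n_A - n_B) / ((n_A+n_B)^2 * (n_A+n_B-1)) = 8232/2548 = 3.2308.
        SD[R] = 1.7974.
Step 4: Continuity-corrected z = (R - 0.5 - E[R]) / SD[R] = (9 - 0.5 - 8.0000) / 1.7974 = 0.2782.
Step 5: Two-sided p-value via normal approximation = 2*(1 - Phi(|z|)) = 0.780879.
Step 6: alpha = 0.05. fail to reject H0.

R = 9, z = 0.2782, p = 0.780879, fail to reject H0.


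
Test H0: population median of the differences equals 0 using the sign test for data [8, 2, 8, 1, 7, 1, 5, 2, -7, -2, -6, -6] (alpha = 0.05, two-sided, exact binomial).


Step 1: Discard zero differences. Original n = 12; n_eff = number of nonzero differences = 12.
Nonzero differences (with sign): +8, +2, +8, +1, +7, +1, +5, +2, -7, -2, -6, -6
Step 2: Count signs: positive = 8, negative = 4.
Step 3: Under H0: P(positive) = 0.5, so the number of positives S ~ Bin(12, 0.5).
Step 4: Two-sided exact p-value = sum of Bin(12,0.5) probabilities at or below the observed probability = 0.387695.
Step 5: alpha = 0.05. fail to reject H0.

n_eff = 12, pos = 8, neg = 4, p = 0.387695, fail to reject H0.


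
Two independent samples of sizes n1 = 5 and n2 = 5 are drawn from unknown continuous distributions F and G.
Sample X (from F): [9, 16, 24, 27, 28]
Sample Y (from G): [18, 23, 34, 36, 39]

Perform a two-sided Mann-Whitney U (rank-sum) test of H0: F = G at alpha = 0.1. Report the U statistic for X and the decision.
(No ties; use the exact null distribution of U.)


Step 1: Combine and sort all 10 observations; assign midranks.
sorted (value, group): (9,X), (16,X), (18,Y), (23,Y), (24,X), (27,X), (28,X), (34,Y), (36,Y), (39,Y)
ranks: 9->1, 16->2, 18->3, 23->4, 24->5, 27->6, 28->7, 34->8, 36->9, 39->10
Step 2: Rank sum for X: R1 = 1 + 2 + 5 + 6 + 7 = 21.
Step 3: U_X = R1 - n1(n1+1)/2 = 21 - 5*6/2 = 21 - 15 = 6.
       U_Y = n1*n2 - U_X = 25 - 6 = 19.
Step 4: No ties, so the exact null distribution of U (based on enumerating the C(10,5) = 252 equally likely rank assignments) gives the two-sided p-value.
Step 5: p-value = 0.222222; compare to alpha = 0.1. fail to reject H0.

U_X = 6, p = 0.222222, fail to reject H0 at alpha = 0.1.


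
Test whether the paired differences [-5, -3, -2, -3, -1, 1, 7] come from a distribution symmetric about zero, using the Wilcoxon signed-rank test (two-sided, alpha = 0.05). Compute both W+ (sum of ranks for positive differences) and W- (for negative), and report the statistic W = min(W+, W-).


Step 1: Drop any zero differences (none here) and take |d_i|.
|d| = [5, 3, 2, 3, 1, 1, 7]
Step 2: Midrank |d_i| (ties get averaged ranks).
ranks: |5|->6, |3|->4.5, |2|->3, |3|->4.5, |1|->1.5, |1|->1.5, |7|->7
Step 3: Attach original signs; sum ranks with positive sign and with negative sign.
W+ = 1.5 + 7 = 8.5
W- = 6 + 4.5 + 3 + 4.5 + 1.5 = 19.5
(Check: W+ + W- = 28 should equal n(n+1)/2 = 28.)
Step 4: Test statistic W = min(W+, W-) = 8.5.
Step 5: Ties in |d|, so use the tie-corrected normal approximation.
        E[W] = n(n+1)/4 = 7*8/4 = 14.
        Tie groups: |d|=1 (t=2), |d|=3 (t=2); sum(t^3 - t) = 12.
        Var[W] = n(n+1)(2n+1)/24 - sum(t^3-t)/48 = 840/24 - 12/48 = 34.75.
        z = (W - E[W]) / sqrt(Var[W]) = (8.5 - 14) / 5.8949 = -0.9330.
        Two-sided p = 2*Phi(z) = 0.350816.
Step 6: alpha = 0.05. fail to reject H0.

W+ = 8.5, W- = 19.5, W = min = 8.5, p = 0.350816, fail to reject H0.


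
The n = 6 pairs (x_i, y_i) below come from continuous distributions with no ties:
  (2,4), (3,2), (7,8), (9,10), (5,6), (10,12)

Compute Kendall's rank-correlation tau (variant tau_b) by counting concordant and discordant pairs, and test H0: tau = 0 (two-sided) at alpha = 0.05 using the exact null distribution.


Step 1: Enumerate the 15 unordered pairs (i,j) with i<j and classify each by sign(x_j-x_i) * sign(y_j-y_i).
  (1,2):dx=+1,dy=-2->D; (1,3):dx=+5,dy=+4->C; (1,4):dx=+7,dy=+6->C; (1,5):dx=+3,dy=+2->C
  (1,6):dx=+8,dy=+8->C; (2,3):dx=+4,dy=+6->C; (2,4):dx=+6,dy=+8->C; (2,5):dx=+2,dy=+4->C
  (2,6):dx=+7,dy=+10->C; (3,4):dx=+2,dy=+2->C; (3,5):dx=-2,dy=-2->C; (3,6):dx=+3,dy=+4->C
  (4,5):dx=-4,dy=-4->C; (4,6):dx=+1,dy=+2->C; (5,6):dx=+5,dy=+6->C
Step 2: C = 14, D = 1, total pairs = 15.
Step 3: tau = (C - D)/(n(n-1)/2) = (14 - 1)/15 = 0.866667.
Step 4: Exact two-sided p-value (enumerate n! = 720 permutations of y under H0): p = 0.016667.
Step 5: alpha = 0.05. reject H0.

tau_b = 0.8667 (C=14, D=1), p = 0.016667, reject H0.


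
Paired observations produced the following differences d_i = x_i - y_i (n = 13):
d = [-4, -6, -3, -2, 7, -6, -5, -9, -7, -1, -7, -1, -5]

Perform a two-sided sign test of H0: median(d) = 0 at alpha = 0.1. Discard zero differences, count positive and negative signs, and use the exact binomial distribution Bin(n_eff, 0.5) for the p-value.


Step 1: Discard zero differences. Original n = 13; n_eff = number of nonzero differences = 13.
Nonzero differences (with sign): -4, -6, -3, -2, +7, -6, -5, -9, -7, -1, -7, -1, -5
Step 2: Count signs: positive = 1, negative = 12.
Step 3: Under H0: P(positive) = 0.5, so the number of positives S ~ Bin(13, 0.5).
Step 4: Two-sided exact p-value = sum of Bin(13,0.5) probabilities at or below the observed probability = 0.003418.
Step 5: alpha = 0.1. reject H0.

n_eff = 13, pos = 1, neg = 12, p = 0.003418, reject H0.


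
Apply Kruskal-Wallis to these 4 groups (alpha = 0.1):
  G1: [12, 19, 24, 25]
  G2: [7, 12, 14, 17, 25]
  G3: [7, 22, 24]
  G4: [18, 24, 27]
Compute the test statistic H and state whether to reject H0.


Step 1: Combine all N = 15 observations and assign midranks.
sorted (value, group, rank): (7,G2,1.5), (7,G3,1.5), (12,G1,3.5), (12,G2,3.5), (14,G2,5), (17,G2,6), (18,G4,7), (19,G1,8), (22,G3,9), (24,G1,11), (24,G3,11), (24,G4,11), (25,G1,13.5), (25,G2,13.5), (27,G4,15)
Step 2: Sum ranks within each group.
R_1 = 36 (n_1 = 4)
R_2 = 29.5 (n_2 = 5)
R_3 = 21.5 (n_3 = 3)
R_4 = 33 (n_4 = 3)
Step 3: H = 12/(N(N+1)) * sum(R_i^2/n_i) - 3(N+1)
     = 12/(15*16) * (36^2/4 + 29.5^2/5 + 21.5^2/3 + 33^2/3) - 3*16
     = 0.050000 * 1015.13 - 48
     = 2.756667.
Step 4: Ties present; correction factor C = 1 - 42/(15^3 - 15) = 0.987500. Corrected H = 2.756667 / 0.987500 = 2.791561.
Step 5: Under H0, H ~ chi^2(3); p-value = 0.424891.
Step 6: alpha = 0.1. fail to reject H0.

H = 2.7916, df = 3, p = 0.424891, fail to reject H0.
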